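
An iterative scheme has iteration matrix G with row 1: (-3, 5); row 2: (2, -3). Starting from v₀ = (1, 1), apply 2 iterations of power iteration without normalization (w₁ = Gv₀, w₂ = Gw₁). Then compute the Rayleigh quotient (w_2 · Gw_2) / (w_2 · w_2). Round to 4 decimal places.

λ ≈ -6.1706

w1 = Gv₀ = ((-3)·1 + 5·1; 2·1 + (-3)·1) = (2, -1)
w2 = Gw1 = ((-3)·2 + 5·(-1); 2·2 + (-3)·(-1)) = (-11, 7)
Gw2 = (68, -43)
w2·Gw2 = (-11)·68 + 7·(-43) = -1049; w2·w2 = (-11)·(-11) + 7·7 = 170
λ ≈ -1049/170 = -6.1706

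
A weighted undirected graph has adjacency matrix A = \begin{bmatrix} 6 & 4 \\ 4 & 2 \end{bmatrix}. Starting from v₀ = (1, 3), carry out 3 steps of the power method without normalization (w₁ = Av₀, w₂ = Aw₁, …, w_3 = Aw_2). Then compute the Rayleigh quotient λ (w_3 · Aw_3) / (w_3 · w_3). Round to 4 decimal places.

λ ≈ 8.4721

w1 = Av₀ = (6·1 + 4·3; 4·1 + 2·3) = (18, 10)
w2 = Aw1 = (6·18 + 4·10; 4·18 + 2·10) = (148, 92)
w3 = Aw2 = (1256, 776)
Aw3 = (10640, 6576)
w3·Aw3 = 1256·10640 + 776·6576 = 18466816; w3·w3 = 1256·1256 + 776·776 = 2179712
λ ≈ 18466816/2179712 = 8.4721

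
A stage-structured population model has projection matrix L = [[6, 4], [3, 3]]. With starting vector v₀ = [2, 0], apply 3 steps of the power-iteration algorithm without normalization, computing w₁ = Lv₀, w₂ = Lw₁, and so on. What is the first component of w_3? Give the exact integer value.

w1 = Lv₀ = (12, 6)
w2 = Lw1 = (96, 54)
w3 = Lw2 = (792, 450)
The requested component of w3 is 792.

792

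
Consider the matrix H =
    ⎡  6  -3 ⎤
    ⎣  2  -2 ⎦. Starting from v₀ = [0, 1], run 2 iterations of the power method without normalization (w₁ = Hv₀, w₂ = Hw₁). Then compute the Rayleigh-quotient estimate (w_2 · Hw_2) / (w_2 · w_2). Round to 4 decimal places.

w1 = Hv₀ = (-3, -2)
w2 = Hw1 = (-12, -2)
Hw2 = (-66, -20)
w2·Hw2 = (-12)·(-66) + (-2)·(-20) = 832; w2·w2 = (-12)·(-12) + (-2)·(-2) = 148
λ ≈ 832/148 = 5.6216

5.6216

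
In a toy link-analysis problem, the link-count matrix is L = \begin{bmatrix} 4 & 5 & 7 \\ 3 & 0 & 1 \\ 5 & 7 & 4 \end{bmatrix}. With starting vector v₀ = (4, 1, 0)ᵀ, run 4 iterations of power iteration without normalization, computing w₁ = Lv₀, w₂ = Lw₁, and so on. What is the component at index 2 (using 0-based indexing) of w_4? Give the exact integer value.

42309

w1 = Lv₀ = (21, 12, 27)
w2 = Lw1 = (333, 90, 297)
w3 = Lw2 = (3861, 1296, 3483)
w4 = Lw3 = (46305, 15066, 42309)
The requested component of w4 is 42309.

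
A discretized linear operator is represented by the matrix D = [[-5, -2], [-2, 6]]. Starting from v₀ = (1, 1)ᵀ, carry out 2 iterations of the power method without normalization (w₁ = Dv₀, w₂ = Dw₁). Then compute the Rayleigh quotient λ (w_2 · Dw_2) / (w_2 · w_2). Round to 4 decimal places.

0.4211

w1 = Dv₀ = (-7, 4)
w2 = Dw1 = (27, 38)
Dw2 = (-211, 174)
w2·Dw2 = 27·(-211) + 38·174 = 915; w2·w2 = 27·27 + 38·38 = 2173
λ ≈ 915/2173 = 0.4211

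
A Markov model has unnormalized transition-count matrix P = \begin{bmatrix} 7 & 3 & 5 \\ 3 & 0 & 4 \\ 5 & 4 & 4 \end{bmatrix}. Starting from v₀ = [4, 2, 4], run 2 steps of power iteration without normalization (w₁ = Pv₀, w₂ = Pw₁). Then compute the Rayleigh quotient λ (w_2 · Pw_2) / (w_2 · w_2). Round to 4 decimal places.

w1 = Pv₀ = (7·4 + 3·2 + 5·4; 3·4 + 0·2 + 4·4; 5·4 + 4·2 + 4·4) = (54, 28, 44)
w2 = Pw1 = (7·54 + 3·28 + 5·44; 3·54 + 0·28 + 4·44; 5·54 + 4·28 + 4·44) = (682, 338, 558)
Pw2 = (8578, 4278, 6994)
w2·Pw2 = 682·8578 + 338·4278 + 558·6994 = 11198812; w2·w2 = 682·682 + 338·338 + 558·558 = 890732
λ ≈ 11198812/890732 = 12.5726

λ ≈ 12.5726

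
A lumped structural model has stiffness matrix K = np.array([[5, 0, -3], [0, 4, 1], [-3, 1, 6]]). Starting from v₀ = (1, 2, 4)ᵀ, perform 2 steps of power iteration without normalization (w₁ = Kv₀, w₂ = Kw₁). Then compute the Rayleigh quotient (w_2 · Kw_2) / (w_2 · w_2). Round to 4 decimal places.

8.4411

w1 = Kv₀ = (-7, 12, 23)
w2 = Kw1 = (-104, 71, 171)
Kw2 = (-1033, 455, 1409)
w2·Kw2 = (-104)·(-1033) + 71·455 + 171·1409 = 380676; w2·w2 = (-104)·(-104) + 71·71 + 171·171 = 45098
λ ≈ 380676/45098 = 8.4411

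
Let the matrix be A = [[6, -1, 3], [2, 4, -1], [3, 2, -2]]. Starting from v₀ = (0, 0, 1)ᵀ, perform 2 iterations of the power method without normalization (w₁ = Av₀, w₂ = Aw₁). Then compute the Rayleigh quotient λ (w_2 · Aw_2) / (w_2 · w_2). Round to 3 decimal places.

5.850

w1 = Av₀ = (6·0 + (-1)·0 + 3·1; 2·0 + 4·0 + (-1)·1; 3·0 + 2·0 + (-2)·1) = (3, -1, -2)
w2 = Aw1 = (6·3 + (-1)·(-1) + 3·(-2); 2·3 + 4·(-1) + (-1)·(-2); 3·3 + 2·(-1) + (-2)·(-2)) = (13, 4, 11)
Aw2 = (107, 31, 25)
w2·Aw2 = 13·107 + 4·31 + 11·25 = 1790; w2·w2 = 13·13 + 4·4 + 11·11 = 306
λ ≈ 1790/306 = 5.850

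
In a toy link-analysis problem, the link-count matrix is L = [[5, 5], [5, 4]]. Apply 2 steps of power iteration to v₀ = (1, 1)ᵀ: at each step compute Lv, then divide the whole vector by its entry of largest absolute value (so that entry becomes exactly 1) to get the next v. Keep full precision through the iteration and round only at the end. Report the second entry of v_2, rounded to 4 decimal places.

0.9053

Lv0 = (10.00000, 9.00000); divide by 10.00000 → v1 = (1.00000, 0.90000)
Lv1 = (9.50000, 8.60000); divide by 9.50000 → v2 = (1.00000, 0.90526)
Requested entry of v2: 86/95 = 0.9053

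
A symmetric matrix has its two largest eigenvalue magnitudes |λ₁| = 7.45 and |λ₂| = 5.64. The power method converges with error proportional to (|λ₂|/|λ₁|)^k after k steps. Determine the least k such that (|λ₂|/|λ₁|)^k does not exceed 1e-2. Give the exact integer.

17

|λ₂/λ₁| = 5.64/7.45 = 0.75705
Need k ≥ ln(1e-2) / ln(0.75705) = -4.6052 / -0.2783 ≈ 16.546
Smallest integer k satisfying the bound: 17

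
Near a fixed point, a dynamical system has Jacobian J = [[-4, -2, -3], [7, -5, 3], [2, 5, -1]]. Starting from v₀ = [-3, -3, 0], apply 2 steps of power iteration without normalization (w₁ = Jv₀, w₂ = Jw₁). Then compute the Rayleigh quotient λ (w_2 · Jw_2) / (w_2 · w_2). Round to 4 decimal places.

w1 = Jv₀ = ((-4)·(-3) + (-2)·(-3) + (-3)·0; 7·(-3) + (-5)·(-3) + 3·0; 2·(-3) + 5·(-3) + (-1)·0) = (18, -6, -21)
w2 = Jw1 = ((-4)·18 + (-2)·(-6) + (-3)·(-21); 7·18 + (-5)·(-6) + 3·(-21); 2·18 + 5·(-6) + (-1)·(-21)) = (3, 93, 27)
Jw2 = (-279, -363, 444)
w2·Jw2 = 3·(-279) + 93·(-363) + 27·444 = -22608; w2·w2 = 3·3 + 93·93 + 27·27 = 9387
λ ≈ -22608/9387 = -2.4084

λ ≈ -2.4084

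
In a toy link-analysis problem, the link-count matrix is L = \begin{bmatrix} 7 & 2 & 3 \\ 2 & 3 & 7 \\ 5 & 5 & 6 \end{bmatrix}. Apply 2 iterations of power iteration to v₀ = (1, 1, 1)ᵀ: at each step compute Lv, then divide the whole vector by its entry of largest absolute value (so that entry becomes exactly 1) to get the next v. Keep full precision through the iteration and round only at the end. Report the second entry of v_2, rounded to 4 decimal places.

Lv0 = (12.00000, 12.00000, 16.00000); divide by 16.00000 → v1 = (0.75000, 0.75000, 1.00000)
Lv1 = (9.75000, 10.75000, 13.50000); divide by 13.50000 → v2 = (0.72222, 0.79630, 1.00000)
Requested entry of v2: 172/216 = 0.7963

0.7963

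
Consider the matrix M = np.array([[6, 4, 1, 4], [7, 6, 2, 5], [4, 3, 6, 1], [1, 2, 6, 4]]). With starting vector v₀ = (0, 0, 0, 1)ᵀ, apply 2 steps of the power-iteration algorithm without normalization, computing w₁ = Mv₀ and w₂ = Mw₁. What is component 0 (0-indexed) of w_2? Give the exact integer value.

61

w1 = Mv₀ = (4, 5, 1, 4)
w2 = Mw1 = (61, 80, 41, 36)
The requested component of w2 is 61.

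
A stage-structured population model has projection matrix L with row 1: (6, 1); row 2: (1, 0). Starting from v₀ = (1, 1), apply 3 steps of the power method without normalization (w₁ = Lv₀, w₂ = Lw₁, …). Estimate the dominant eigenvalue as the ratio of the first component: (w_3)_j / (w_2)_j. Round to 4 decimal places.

6.1628

w1 = Lv₀ = (6·1 + 1·1; 1·1 + 0·1) = (7, 1)
w2 = Lw1 = (6·7 + 1·1; 1·7 + 0·1) = (43, 7)
w3 = Lw2 = (265, 43)
Ratio at component: 265 / 43 = 6.1628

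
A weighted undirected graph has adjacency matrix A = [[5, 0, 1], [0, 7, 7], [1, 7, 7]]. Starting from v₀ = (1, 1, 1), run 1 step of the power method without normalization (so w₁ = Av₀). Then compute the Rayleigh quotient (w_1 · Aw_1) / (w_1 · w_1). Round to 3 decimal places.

w1 = Av₀ = (6, 14, 15)
Aw1 = (45, 203, 209)
w1·Aw1 = 6·45 + 14·203 + 15·209 = 6247; w1·w1 = 6·6 + 14·14 + 15·15 = 457
λ ≈ 6247/457 = 13.670

13.670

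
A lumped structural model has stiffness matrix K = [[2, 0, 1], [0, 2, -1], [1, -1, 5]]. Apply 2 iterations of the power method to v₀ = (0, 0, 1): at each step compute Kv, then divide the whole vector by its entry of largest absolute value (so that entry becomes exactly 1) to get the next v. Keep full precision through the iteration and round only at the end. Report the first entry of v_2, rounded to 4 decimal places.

Kv0 = (1.00000, -1.00000, 5.00000); divide by 5.00000 → v1 = (0.20000, -0.20000, 1.00000)
Kv1 = (1.40000, -1.40000, 5.40000); divide by 5.40000 → v2 = (0.25926, -0.25926, 1.00000)
Requested entry of v2: 7/27 = 0.2593

0.2593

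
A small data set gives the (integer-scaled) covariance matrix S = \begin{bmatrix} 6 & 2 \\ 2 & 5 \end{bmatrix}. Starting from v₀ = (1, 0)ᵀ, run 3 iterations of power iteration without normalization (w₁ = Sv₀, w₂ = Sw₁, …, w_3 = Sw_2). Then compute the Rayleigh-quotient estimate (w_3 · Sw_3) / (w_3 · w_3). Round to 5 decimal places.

λ ≈ 7.53945

w1 = Sv₀ = (6·1 + 2·0; 2·1 + 5·0) = (6, 2)
w2 = Sw1 = (6·6 + 2·2; 2·6 + 5·2) = (40, 22)
w3 = Sw2 = (284, 190)
Sw3 = (2084, 1518)
w3·Sw3 = 284·2084 + 190·1518 = 880276; w3·w3 = 284·284 + 190·190 = 116756
λ ≈ 880276/116756 = 7.53945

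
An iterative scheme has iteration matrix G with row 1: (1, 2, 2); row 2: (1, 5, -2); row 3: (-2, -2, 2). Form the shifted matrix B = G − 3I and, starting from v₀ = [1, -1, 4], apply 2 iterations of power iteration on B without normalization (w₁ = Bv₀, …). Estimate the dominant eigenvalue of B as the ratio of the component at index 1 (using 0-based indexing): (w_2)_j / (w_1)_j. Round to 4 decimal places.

B = G − 3I has rows (-2, 2, 2); (1, 2, -2); (-2, -2, -1)
w1 = Bv₀ = ((-2)·1 + 2·(-1) + 2·4; 1·1 + 2·(-1) + (-2)·4; (-2)·1 + (-2)·(-1) + (-1)·4) = (4, -9, -4)
w2 = Bw1 = ((-2)·4 + 2·(-9) + 2·(-4); 1·4 + 2·(-9) + (-2)·(-4); (-2)·4 + (-2)·(-9) + (-1)·(-4)) = (-34, -6, 14)
Ratio: -6/-9 = 0.6667

μ ≈ 0.6667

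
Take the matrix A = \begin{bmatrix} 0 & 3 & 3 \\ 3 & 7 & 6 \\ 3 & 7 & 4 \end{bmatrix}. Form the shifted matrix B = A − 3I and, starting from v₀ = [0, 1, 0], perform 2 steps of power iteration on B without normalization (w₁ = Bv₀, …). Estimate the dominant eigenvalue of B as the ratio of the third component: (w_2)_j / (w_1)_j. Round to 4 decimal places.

μ ≈ 6.2857

B = A − 3I has rows (-3, 3, 3); (3, 4, 6); (3, 7, 1)
w1 = Bv₀ = ((-3)·0 + 3·1 + 3·0; 3·0 + 4·1 + 6·0; 3·0 + 7·1 + 1·0) = (3, 4, 7)
w2 = Bw1 = ((-3)·3 + 3·4 + 3·7; 3·3 + 4·4 + 6·7; 3·3 + 7·4 + 1·7) = (24, 67, 44)
Ratio: 44/7 = 6.2857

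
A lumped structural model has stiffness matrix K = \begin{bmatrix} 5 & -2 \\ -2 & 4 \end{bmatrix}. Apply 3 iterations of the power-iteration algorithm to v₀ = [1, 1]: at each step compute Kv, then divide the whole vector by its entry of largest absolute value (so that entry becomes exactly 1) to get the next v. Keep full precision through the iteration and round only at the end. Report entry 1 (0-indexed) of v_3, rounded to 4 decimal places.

-0.2745

Kv0 = (3.00000, 2.00000); divide by 3.00000 → v1 = (1.00000, 0.66667)
Kv1 = (3.66667, 0.66667); divide by 3.66667 → v2 = (1.00000, 0.18182)
Kv2 = (4.63636, -1.27273); divide by 4.63636 → v3 = (1.00000, -0.27451)
Requested entry of v3: -14/51 = -0.2745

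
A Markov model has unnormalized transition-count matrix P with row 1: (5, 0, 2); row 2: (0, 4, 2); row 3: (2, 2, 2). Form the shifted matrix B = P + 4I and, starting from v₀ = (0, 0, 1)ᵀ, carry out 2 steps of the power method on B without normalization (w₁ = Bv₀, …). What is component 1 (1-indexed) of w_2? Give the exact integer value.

B = P + 4I has rows (9, 0, 2); (0, 8, 2); (2, 2, 6)
w1 = Bv₀ = (2, 2, 6)
w2 = Bw1 = (30, 28, 44)
Requested component of w2: 30

30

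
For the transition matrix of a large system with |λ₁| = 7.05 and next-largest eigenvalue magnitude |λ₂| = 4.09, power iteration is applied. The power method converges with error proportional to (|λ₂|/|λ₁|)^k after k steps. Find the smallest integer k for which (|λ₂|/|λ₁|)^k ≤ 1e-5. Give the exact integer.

|λ₂/λ₁| = 4.09/7.05 = 0.58014
Need k ≥ ln(1e-5) / ln(0.58014) = -11.5129 / -0.5445 ≈ 21.145
Smallest integer k satisfying the bound: 22

22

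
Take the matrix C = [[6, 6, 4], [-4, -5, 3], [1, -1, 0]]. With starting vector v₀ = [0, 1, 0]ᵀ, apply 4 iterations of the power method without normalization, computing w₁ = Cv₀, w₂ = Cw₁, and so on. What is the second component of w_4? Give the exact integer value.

-339

w1 = Cv₀ = (6·0 + 6·1 + 4·0; (-4)·0 + (-5)·1 + 3·0; 1·0 + (-1)·1 + 0·0) = (6, -5, -1)
w2 = Cw1 = (6·6 + 6·(-5) + 4·(-1); (-4)·6 + (-5)·(-5) + 3·(-1); 1·6 + (-1)·(-5) + 0·(-1)) = (2, -2, 11)
w3 = Cw2 = (44, 35, 4)
w4 = Cw3 = (490, -339, 9)
The requested component of w4 is -339.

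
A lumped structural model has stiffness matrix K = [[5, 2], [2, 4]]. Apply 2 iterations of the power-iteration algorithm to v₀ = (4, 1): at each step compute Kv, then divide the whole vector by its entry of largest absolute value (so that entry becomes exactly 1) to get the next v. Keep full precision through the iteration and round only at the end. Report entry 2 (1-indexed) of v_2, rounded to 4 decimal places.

Kv0 = (22.00000, 12.00000); divide by 22.00000 → v1 = (1.00000, 0.54545)
Kv1 = (6.09091, 4.18182); divide by 6.09091 → v2 = (1.00000, 0.68657)
Requested entry of v2: 92/134 = 0.6866

0.6866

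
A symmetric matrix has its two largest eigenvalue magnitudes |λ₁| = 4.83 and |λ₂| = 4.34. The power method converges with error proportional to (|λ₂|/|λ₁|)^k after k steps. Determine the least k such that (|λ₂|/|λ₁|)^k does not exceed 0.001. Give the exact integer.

|λ₂/λ₁| = 4.34/4.83 = 0.89855
Need k ≥ ln(0.001) / ln(0.89855) = -6.9078 / -0.1070 ≈ 64.575
Smallest integer k satisfying the bound: 65

65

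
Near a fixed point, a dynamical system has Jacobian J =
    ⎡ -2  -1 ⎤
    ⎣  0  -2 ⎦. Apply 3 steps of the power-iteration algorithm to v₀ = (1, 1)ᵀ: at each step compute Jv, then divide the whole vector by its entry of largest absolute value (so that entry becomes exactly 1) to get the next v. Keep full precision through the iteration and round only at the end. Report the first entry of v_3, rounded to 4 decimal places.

Jv0 = (-3.00000, -2.00000); divide by -3.00000 → v1 = (1.00000, 0.66667)
Jv1 = (-2.66667, -1.33333); divide by -2.66667 → v2 = (1.00000, 0.50000)
Jv2 = (-2.50000, -1.00000); divide by -2.50000 → v3 = (1.00000, 0.40000)
Requested entry of v3: -20/-20 = 1.0000

1.0000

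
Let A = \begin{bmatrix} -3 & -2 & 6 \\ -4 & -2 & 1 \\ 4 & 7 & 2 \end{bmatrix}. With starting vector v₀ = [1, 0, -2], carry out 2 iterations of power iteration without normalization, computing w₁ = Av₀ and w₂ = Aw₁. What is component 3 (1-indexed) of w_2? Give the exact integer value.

-102

w1 = Av₀ = ((-3)·1 + (-2)·0 + 6·(-2); (-4)·1 + (-2)·0 + 1·(-2); 4·1 + 7·0 + 2·(-2)) = (-15, -6, 0)
w2 = Aw1 = ((-3)·(-15) + (-2)·(-6) + 6·0; (-4)·(-15) + (-2)·(-6) + 1·0; 4·(-15) + 7·(-6) + 2·0) = (57, 72, -102)
The requested component of w2 is -102.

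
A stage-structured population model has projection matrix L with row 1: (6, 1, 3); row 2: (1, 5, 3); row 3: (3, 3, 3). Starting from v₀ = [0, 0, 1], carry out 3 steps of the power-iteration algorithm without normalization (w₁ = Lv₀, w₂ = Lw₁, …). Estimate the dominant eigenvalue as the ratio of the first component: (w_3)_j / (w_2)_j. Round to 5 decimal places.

w1 = Lv₀ = (6·0 + 1·0 + 3·1; 1·0 + 5·0 + 3·1; 3·0 + 3·0 + 3·1) = (3, 3, 3)
w2 = Lw1 = (6·3 + 1·3 + 3·3; 1·3 + 5·3 + 3·3; 3·3 + 3·3 + 3·3) = (30, 27, 27)
w3 = Lw2 = (288, 246, 252)
Ratio at component: 288 / 30 = 9.60000

9.60000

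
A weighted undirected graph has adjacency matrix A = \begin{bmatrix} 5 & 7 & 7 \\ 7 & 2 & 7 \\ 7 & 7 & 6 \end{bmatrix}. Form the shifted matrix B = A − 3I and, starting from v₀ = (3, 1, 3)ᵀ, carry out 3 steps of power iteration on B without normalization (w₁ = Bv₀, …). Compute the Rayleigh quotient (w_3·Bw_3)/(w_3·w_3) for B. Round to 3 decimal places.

15.445

B = A − 3I has rows (2, 7, 7); (7, -1, 7); (7, 7, 3)
w1 = Bv₀ = (34, 41, 37)
w2 = Bw1 = (614, 456, 636)
w3 = Bw2 = (8872, 8294, 9398)
Bw3 = (141588, 119596, 148356)
w3·Bw3 = 3642347648; w3·w3 = 235825224; μ ≈ 3642347648/235825224 = 15.445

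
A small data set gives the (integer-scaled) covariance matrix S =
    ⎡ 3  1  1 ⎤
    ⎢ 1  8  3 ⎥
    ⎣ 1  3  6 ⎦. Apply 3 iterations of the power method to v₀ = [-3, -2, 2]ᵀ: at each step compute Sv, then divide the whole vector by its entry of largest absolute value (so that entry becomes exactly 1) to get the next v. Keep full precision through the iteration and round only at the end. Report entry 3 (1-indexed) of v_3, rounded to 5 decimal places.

Sv0 = (-9.000000, -13.000000, 3.000000); divide by -13.000000 → v1 = (0.692308, 1.000000, -0.230769)
Sv1 = (2.846154, 8.000000, 2.307692); divide by 8.000000 → v2 = (0.355769, 1.000000, 0.288462)
Sv2 = (2.355769, 9.221154, 5.086538); divide by 9.221154 → v3 = (0.255474, 1.000000, 0.551616)
Requested entry of v3: -529/-959 = 0.55162

0.55162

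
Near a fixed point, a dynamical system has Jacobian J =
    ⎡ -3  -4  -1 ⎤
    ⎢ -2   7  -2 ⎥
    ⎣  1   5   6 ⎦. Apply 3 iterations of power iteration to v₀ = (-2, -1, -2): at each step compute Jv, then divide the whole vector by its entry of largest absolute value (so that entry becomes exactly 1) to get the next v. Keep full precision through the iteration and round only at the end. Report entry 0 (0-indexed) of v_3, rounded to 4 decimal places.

-0.1526

Jv0 = (12.00000, 1.00000, -19.00000); divide by -19.00000 → v1 = (-0.63158, -0.05263, 1.00000)
Jv1 = (1.10526, -1.10526, 5.10526); divide by 5.10526 → v2 = (0.21649, -0.21649, 1.00000)
Jv2 = (-0.78351, -3.94845, 5.13402); divide by 5.13402 → v3 = (-0.15261, -0.76908, 1.00000)
Requested entry of v3: 76/-498 = -0.1526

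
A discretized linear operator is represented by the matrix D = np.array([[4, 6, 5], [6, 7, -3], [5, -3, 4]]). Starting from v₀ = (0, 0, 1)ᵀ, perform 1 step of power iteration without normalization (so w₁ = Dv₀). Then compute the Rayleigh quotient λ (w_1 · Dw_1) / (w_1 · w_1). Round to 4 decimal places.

λ ≈ 6.3800

w1 = Dv₀ = (5, -3, 4)
Dw1 = (22, -3, 50)
w1·Dw1 = 5·22 + (-3)·(-3) + 4·50 = 319; w1·w1 = 5·5 + (-3)·(-3) + 4·4 = 50
λ ≈ 319/50 = 6.3800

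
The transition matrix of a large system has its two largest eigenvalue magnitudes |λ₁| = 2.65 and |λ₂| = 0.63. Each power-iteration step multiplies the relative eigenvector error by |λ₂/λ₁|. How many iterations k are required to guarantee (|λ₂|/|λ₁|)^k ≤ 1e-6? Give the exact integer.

10

|λ₂/λ₁| = 0.63/2.65 = 0.23774
Need k ≥ ln(1e-6) / ln(0.23774) = -13.8155 / -1.4366 ≈ 9.617
Smallest integer k satisfying the bound: 10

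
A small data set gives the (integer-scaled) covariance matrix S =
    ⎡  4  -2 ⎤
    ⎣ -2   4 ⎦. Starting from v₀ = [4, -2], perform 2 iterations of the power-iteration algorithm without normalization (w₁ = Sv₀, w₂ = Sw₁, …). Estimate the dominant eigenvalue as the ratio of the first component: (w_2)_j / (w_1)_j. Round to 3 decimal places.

w1 = Sv₀ = (4·4 + (-2)·(-2); (-2)·4 + 4·(-2)) = (20, -16)
w2 = Sw1 = (4·20 + (-2)·(-16); (-2)·20 + 4·(-16)) = (112, -104)
Ratio at component: 112 / 20 = 5.600

5.600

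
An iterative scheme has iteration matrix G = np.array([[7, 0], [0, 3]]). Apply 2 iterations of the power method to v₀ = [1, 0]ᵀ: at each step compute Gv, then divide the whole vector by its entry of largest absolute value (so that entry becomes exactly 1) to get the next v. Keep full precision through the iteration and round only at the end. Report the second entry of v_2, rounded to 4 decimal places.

0.0000

Gv0 = (7.00000, 0.00000); divide by 7.00000 → v1 = (1.00000, 0.00000)
Gv1 = (7.00000, 0.00000); divide by 7.00000 → v2 = (1.00000, 0.00000)
Requested entry of v2: 0/49 = 0.0000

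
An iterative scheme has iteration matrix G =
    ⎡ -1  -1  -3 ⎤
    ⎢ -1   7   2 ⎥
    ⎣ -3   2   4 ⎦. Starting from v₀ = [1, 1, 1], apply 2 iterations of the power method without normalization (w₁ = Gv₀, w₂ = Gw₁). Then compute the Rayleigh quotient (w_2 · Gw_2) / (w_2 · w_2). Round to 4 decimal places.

λ ≈ 8.4701

w1 = Gv₀ = ((-1)·1 + (-1)·1 + (-3)·1; (-1)·1 + 7·1 + 2·1; (-3)·1 + 2·1 + 4·1) = (-5, 8, 3)
w2 = Gw1 = ((-1)·(-5) + (-1)·8 + (-3)·3; (-1)·(-5) + 7·8 + 2·3; (-3)·(-5) + 2·8 + 4·3) = (-12, 67, 43)
Gw2 = (-184, 567, 342)
w2·Gw2 = (-12)·(-184) + 67·567 + 43·342 = 54903; w2·w2 = (-12)·(-12) + 67·67 + 43·43 = 6482
λ ≈ 54903/6482 = 8.4701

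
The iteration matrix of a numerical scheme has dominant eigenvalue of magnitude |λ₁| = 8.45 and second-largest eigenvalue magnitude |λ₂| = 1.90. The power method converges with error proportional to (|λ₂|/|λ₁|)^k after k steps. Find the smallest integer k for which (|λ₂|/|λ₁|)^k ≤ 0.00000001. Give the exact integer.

13

|λ₂/λ₁| = 1.90/8.45 = 0.22485
Need k ≥ ln(0.00000001) / ln(0.22485) = -18.4207 / -1.4923 ≈ 12.344
Smallest integer k satisfying the bound: 13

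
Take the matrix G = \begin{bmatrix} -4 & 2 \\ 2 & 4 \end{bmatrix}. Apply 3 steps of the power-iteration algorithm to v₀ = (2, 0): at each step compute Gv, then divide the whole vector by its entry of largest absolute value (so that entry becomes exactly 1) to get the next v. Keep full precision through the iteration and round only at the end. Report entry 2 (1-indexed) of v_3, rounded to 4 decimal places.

Gv0 = (-8.00000, 4.00000); divide by -8.00000 → v1 = (1.00000, -0.50000)
Gv1 = (-5.00000, 0.00000); divide by -5.00000 → v2 = (1.00000, 0.00000)
Gv2 = (-4.00000, 2.00000); divide by -4.00000 → v3 = (1.00000, -0.50000)
Requested entry of v3: 80/-160 = -0.5000

-0.5000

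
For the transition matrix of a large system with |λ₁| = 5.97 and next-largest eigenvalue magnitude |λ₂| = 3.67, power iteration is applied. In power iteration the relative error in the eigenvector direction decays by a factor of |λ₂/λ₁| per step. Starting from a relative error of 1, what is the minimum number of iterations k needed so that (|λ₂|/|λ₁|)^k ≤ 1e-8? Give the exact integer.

|λ₂/λ₁| = 3.67/5.97 = 0.61474
Need k ≥ ln(1e-8) / ln(0.61474) = -18.4207 / -0.4866 ≈ 37.859
Smallest integer k satisfying the bound: 38

38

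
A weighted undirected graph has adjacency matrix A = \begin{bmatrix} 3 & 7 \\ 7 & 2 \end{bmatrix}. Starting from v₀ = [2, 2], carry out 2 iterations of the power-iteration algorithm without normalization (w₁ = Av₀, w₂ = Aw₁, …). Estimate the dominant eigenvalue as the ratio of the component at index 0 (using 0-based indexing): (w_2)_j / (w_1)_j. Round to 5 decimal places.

9.30000

w1 = Av₀ = (3·2 + 7·2; 7·2 + 2·2) = (20, 18)
w2 = Aw1 = (3·20 + 7·18; 7·20 + 2·18) = (186, 176)
Ratio at component: 186 / 20 = 9.30000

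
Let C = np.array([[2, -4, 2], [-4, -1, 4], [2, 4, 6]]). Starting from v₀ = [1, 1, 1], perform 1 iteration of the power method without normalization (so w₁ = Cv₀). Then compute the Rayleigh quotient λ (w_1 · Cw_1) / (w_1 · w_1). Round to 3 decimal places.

w1 = Cv₀ = (0, -1, 12)
Cw1 = (28, 49, 68)
w1·Cw1 = 0·28 + (-1)·49 + 12·68 = 767; w1·w1 = 0·0 + (-1)·(-1) + 12·12 = 145
λ ≈ 767/145 = 5.290

λ ≈ 5.290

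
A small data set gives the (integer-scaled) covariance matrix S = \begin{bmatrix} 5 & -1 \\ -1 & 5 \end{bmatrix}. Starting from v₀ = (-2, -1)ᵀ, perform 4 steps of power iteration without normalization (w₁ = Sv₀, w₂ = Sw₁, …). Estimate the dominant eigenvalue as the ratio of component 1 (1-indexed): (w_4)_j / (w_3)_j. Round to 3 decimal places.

w1 = Sv₀ = (5·(-2) + (-1)·(-1); (-1)·(-2) + 5·(-1)) = (-9, -3)
w2 = Sw1 = (5·(-9) + (-1)·(-3); (-1)·(-9) + 5·(-3)) = (-42, -6)
w3 = Sw2 = (-204, 12)
w4 = Sw3 = (-1032, 264)
Ratio at component: -1032 / -204 = 5.059

5.059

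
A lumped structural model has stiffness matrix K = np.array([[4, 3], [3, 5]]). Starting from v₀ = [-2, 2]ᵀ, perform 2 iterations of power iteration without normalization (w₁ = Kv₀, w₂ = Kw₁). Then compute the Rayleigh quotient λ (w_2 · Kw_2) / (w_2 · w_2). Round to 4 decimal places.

w1 = Kv₀ = (-2, 4)
w2 = Kw1 = (4, 14)
Kw2 = (58, 82)
w2·Kw2 = 4·58 + 14·82 = 1380; w2·w2 = 4·4 + 14·14 = 212
λ ≈ 1380/212 = 6.5094

λ ≈ 6.5094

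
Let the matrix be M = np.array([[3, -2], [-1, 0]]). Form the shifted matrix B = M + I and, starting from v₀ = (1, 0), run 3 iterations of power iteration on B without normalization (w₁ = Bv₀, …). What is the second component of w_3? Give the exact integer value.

B = M + I has rows (4, -2); (-1, 1)
w1 = Bv₀ = (4, -1)
w2 = Bw1 = (18, -5)
w3 = Bw2 = (82, -23)
Requested component of w3: -23

-23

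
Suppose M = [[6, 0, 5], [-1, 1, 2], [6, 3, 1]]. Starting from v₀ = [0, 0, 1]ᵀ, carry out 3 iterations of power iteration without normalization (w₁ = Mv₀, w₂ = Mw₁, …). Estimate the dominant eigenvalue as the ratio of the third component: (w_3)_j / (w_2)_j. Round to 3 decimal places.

w1 = Mv₀ = (6·0 + 0·0 + 5·1; (-1)·0 + 1·0 + 2·1; 6·0 + 3·0 + 1·1) = (5, 2, 1)
w2 = Mw1 = (6·5 + 0·2 + 5·1; (-1)·5 + 1·2 + 2·1; 6·5 + 3·2 + 1·1) = (35, -1, 37)
w3 = Mw2 = (395, 38, 244)
Ratio at component: 244 / 37 = 6.595

6.595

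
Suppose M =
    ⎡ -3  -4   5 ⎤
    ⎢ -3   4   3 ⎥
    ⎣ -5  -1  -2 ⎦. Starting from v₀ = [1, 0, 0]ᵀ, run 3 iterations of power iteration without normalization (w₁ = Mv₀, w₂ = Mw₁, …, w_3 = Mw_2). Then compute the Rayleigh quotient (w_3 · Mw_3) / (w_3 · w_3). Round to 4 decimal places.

w1 = Mv₀ = ((-3)·1 + (-4)·0 + 5·0; (-3)·1 + 4·0 + 3·0; (-5)·1 + (-1)·0 + (-2)·0) = (-3, -3, -5)
w2 = Mw1 = ((-3)·(-3) + (-4)·(-3) + 5·(-5); (-3)·(-3) + 4·(-3) + 3·(-5); (-5)·(-3) + (-1)·(-3) + (-2)·(-5)) = (-4, -18, 28)
w3 = Mw2 = (224, 24, -18)
Mw3 = (-858, -630, -1108)
w3·Mw3 = 224·(-858) + 24·(-630) + (-18)·(-1108) = -187368; w3·w3 = 224·224 + 24·24 + (-18)·(-18) = 51076
λ ≈ -187368/51076 = -3.6684

λ ≈ -3.6684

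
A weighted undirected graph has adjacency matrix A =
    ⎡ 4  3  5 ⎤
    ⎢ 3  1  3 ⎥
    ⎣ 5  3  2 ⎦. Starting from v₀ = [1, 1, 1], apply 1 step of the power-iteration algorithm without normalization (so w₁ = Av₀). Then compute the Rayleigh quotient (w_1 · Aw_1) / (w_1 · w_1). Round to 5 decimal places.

w1 = Av₀ = (12, 7, 10)
Aw1 = (119, 73, 101)
w1·Aw1 = 12·119 + 7·73 + 10·101 = 2949; w1·w1 = 12·12 + 7·7 + 10·10 = 293
λ ≈ 2949/293 = 10.06485

λ ≈ 10.06485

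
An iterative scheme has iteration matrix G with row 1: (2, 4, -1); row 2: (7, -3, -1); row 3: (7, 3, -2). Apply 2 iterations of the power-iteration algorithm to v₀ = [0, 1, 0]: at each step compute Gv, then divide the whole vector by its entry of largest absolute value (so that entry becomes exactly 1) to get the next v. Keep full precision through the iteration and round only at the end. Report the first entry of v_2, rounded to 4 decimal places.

Gv0 = (4.00000, -3.00000, 3.00000); divide by 4.00000 → v1 = (1.00000, -0.75000, 0.75000)
Gv1 = (-1.75000, 8.50000, 3.25000); divide by 8.50000 → v2 = (-0.20588, 1.00000, 0.38235)
Requested entry of v2: -7/34 = -0.2059

-0.2059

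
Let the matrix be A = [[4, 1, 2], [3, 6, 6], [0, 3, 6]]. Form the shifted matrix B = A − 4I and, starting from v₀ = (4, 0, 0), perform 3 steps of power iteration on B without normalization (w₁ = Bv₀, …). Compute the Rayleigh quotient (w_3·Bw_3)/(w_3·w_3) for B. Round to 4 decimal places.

B = A − 4I has rows (0, 1, 2); (3, 2, 6); (0, 3, 2)
w1 = Bv₀ = (0·4 + 1·0 + 2·0; 3·4 + 2·0 + 6·0; 0·4 + 3·0 + 2·0) = (0, 12, 0)
w2 = Bw1 = (0·0 + 1·12 + 2·0; 3·0 + 2·12 + 6·0; 0·0 + 3·12 + 2·0) = (12, 24, 36)
w3 = Bw2 = (96, 300, 144)
Bw3 = (588, 1752, 1188)
w3·Bw3 = 753120; w3·w3 = 119952; μ ≈ 753120/119952 = 6.2785

μ ≈ 6.2785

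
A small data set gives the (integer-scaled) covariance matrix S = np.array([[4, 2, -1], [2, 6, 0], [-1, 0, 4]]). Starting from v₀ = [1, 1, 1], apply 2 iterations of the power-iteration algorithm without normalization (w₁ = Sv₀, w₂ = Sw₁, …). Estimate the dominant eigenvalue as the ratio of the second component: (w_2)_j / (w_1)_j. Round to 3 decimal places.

w1 = Sv₀ = (4·1 + 2·1 + (-1)·1; 2·1 + 6·1 + 0·1; (-1)·1 + 0·1 + 4·1) = (5, 8, 3)
w2 = Sw1 = (4·5 + 2·8 + (-1)·3; 2·5 + 6·8 + 0·3; (-1)·5 + 0·8 + 4·3) = (33, 58, 7)
Ratio at component: 58 / 8 = 7.250

λ ≈ 7.250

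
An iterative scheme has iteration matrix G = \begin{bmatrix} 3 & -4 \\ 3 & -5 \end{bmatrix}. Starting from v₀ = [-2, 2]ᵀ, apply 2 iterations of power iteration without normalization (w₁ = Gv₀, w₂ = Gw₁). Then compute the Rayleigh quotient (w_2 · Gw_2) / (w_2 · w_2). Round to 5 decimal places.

-3.42531

w1 = Gv₀ = (3·(-2) + (-4)·2; 3·(-2) + (-5)·2) = (-14, -16)
w2 = Gw1 = (3·(-14) + (-4)·(-16); 3·(-14) + (-5)·(-16)) = (22, 38)
Gw2 = (-86, -124)
w2·Gw2 = 22·(-86) + 38·(-124) = -6604; w2·w2 = 22·22 + 38·38 = 1928
λ ≈ -6604/1928 = -3.42531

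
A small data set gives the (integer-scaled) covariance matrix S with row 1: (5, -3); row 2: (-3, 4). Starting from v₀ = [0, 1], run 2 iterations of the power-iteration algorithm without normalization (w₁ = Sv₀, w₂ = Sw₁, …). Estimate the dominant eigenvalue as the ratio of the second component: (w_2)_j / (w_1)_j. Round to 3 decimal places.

w1 = Sv₀ = (5·0 + (-3)·1; (-3)·0 + 4·1) = (-3, 4)
w2 = Sw1 = (5·(-3) + (-3)·4; (-3)·(-3) + 4·4) = (-27, 25)
Ratio at component: 25 / 4 = 6.250

λ ≈ 6.250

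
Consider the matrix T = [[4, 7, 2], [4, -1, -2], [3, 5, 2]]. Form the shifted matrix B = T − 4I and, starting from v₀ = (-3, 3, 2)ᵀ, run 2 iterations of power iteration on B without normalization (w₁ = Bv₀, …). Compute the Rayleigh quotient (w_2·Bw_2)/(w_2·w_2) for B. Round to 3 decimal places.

-7.719

B = T − 4I has rows (0, 7, 2); (4, -5, -2); (3, 5, -2)
w1 = Bv₀ = (0·(-3) + 7·3 + 2·2; 4·(-3) + (-5)·3 + (-2)·2; 3·(-3) + 5·3 + (-2)·2) = (25, -31, 2)
w2 = Bw1 = (0·25 + 7·(-31) + 2·2; 4·25 + (-5)·(-31) + (-2)·2; 3·25 + 5·(-31) + (-2)·2) = (-213, 251, -84)
Bw2 = (1589, -1939, 784)
w2·Bw2 = -891002; w2·w2 = 115426; μ ≈ -891002/115426 = -7.719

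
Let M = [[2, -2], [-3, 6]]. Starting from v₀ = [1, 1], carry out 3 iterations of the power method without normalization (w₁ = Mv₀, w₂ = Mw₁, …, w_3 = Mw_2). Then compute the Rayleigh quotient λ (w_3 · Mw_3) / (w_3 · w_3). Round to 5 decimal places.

w1 = Mv₀ = (0, 3)
w2 = Mw1 = (-6, 18)
w3 = Mw2 = (-48, 126)
Mw3 = (-348, 900)
w3·Mw3 = (-48)·(-348) + 126·900 = 130104; w3·w3 = (-48)·(-48) + 126·126 = 18180
λ ≈ 130104/18180 = 7.15644

7.15644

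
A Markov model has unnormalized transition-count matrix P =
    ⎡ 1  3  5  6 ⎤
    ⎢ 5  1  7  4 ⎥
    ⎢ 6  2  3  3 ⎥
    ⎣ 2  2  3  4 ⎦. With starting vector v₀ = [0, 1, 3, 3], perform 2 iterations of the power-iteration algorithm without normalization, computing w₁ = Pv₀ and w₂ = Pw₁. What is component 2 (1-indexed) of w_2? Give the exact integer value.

446

w1 = Pv₀ = (1·0 + 3·1 + 5·3 + 6·3; 5·0 + 1·1 + 7·3 + 4·3; 6·0 + 2·1 + 3·3 + 3·3; 2·0 + 2·1 + 3·3 + 4·3) = (36, 34, 20, 23)
w2 = Pw1 = (1·36 + 3·34 + 5·20 + 6·23; 5·36 + 1·34 + 7·20 + 4·23; 6·36 + 2·34 + 3·20 + 3·23; 2·36 + 2·34 + 3·20 + 4·23) = (376, 446, 413, 292)
The requested component of w2 is 446.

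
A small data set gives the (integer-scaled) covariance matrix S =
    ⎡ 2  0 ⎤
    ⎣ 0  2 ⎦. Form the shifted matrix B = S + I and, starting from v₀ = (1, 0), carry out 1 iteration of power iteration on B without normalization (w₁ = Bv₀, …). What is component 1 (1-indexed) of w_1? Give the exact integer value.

3

B = S + I has rows (3, 0); (0, 3)
w1 = Bv₀ = (3·1 + 0·0; 0·1 + 3·0) = (3, 0)
Requested component of w1: 3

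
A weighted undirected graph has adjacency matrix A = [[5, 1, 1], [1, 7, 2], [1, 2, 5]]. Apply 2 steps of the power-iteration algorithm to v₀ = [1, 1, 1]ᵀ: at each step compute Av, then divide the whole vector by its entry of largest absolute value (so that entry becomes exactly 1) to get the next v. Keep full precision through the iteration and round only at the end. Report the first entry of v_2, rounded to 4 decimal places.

0.5699

Av0 = (7.00000, 10.00000, 8.00000); divide by 10.00000 → v1 = (0.70000, 1.00000, 0.80000)
Av1 = (5.30000, 9.30000, 6.70000); divide by 9.30000 → v2 = (0.56989, 1.00000, 0.72043)
Requested entry of v2: 53/93 = 0.5699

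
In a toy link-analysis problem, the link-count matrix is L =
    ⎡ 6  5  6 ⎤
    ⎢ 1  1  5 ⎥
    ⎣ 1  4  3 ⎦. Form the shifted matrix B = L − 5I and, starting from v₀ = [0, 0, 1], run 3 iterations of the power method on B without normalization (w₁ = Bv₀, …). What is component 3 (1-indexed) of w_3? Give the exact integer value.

B = L − 5I has rows (1, 5, 6); (1, -4, 5); (1, 4, -2)
w1 = Bv₀ = (6, 5, -2)
w2 = Bw1 = (19, -24, 30)
w3 = Bw2 = (79, 265, -137)
Requested component of w3: -137

-137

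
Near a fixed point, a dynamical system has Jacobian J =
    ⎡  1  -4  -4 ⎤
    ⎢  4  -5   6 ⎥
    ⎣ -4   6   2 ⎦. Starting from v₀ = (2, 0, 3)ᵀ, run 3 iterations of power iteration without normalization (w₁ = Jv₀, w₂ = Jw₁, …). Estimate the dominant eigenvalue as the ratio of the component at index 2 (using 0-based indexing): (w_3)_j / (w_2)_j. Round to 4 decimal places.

w1 = Jv₀ = (1·2 + (-4)·0 + (-4)·3; 4·2 + (-5)·0 + 6·3; (-4)·2 + 6·0 + 2·3) = (-10, 26, -2)
w2 = Jw1 = (1·(-10) + (-4)·26 + (-4)·(-2); 4·(-10) + (-5)·26 + 6·(-2); (-4)·(-10) + 6·26 + 2·(-2)) = (-106, -182, 192)
w3 = Jw2 = (-146, 1638, -284)
Ratio at component: -284 / 192 = -1.4792

-1.4792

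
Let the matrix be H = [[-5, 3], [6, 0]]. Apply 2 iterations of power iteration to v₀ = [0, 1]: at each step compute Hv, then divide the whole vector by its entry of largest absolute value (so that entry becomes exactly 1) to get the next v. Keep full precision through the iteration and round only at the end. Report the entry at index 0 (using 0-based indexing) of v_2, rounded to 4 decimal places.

-0.8333

Hv0 = (3.00000, 0.00000); divide by 3.00000 → v1 = (1.00000, 0.00000)
Hv1 = (-5.00000, 6.00000); divide by 6.00000 → v2 = (-0.83333, 1.00000)
Requested entry of v2: -15/18 = -0.8333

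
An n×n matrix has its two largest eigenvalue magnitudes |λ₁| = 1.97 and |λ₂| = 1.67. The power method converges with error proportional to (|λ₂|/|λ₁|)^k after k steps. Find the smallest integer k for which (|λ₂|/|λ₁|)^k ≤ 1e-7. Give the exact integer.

98

|λ₂/λ₁| = 1.67/1.97 = 0.84772
Need k ≥ ln(1e-7) / ln(0.84772) = -16.1181 / -0.1652 ≈ 97.561
Smallest integer k satisfying the bound: 98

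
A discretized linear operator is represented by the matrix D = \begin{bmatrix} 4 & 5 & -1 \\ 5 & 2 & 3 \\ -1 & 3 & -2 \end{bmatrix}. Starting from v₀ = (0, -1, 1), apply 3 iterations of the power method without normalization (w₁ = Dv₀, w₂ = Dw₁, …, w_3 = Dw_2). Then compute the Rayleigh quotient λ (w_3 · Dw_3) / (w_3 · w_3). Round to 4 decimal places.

w1 = Dv₀ = (-6, 1, -5)
w2 = Dw1 = (-14, -43, 19)
w3 = Dw2 = (-290, -99, -153)
Dw3 = (-1502, -2107, 299)
w3·Dw3 = (-290)·(-1502) + (-99)·(-2107) + (-153)·299 = 598426; w3·w3 = (-290)·(-290) + (-99)·(-99) + (-153)·(-153) = 117310
λ ≈ 598426/117310 = 5.1012

5.1012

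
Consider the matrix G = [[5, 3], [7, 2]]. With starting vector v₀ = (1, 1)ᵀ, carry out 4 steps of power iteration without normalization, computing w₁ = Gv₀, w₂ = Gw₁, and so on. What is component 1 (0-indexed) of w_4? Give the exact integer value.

w1 = Gv₀ = (5·1 + 3·1; 7·1 + 2·1) = (8, 9)
w2 = Gw1 = (5·8 + 3·9; 7·8 + 2·9) = (67, 74)
w3 = Gw2 = (557, 617)
w4 = Gw3 = (4636, 5133)
The requested component of w4 is 5133.

5133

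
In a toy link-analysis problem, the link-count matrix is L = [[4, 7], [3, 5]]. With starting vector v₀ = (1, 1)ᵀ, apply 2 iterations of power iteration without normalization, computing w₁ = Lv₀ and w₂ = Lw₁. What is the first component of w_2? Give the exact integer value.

w1 = Lv₀ = (4·1 + 7·1; 3·1 + 5·1) = (11, 8)
w2 = Lw1 = (4·11 + 7·8; 3·11 + 5·8) = (100, 73)
The requested component of w2 is 100.

100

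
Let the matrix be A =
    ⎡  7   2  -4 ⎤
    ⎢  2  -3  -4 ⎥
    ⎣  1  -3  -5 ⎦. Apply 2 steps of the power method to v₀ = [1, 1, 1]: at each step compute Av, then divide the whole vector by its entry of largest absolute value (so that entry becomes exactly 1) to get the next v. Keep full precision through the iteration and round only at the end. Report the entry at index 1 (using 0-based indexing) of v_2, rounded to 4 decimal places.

0.9636

Av0 = (5.00000, -5.00000, -7.00000); divide by -7.00000 → v1 = (-0.71429, 0.71429, 1.00000)
Av1 = (-7.57143, -7.57143, -7.85714); divide by -7.85714 → v2 = (0.96364, 0.96364, 1.00000)
Requested entry of v2: 53/55 = 0.9636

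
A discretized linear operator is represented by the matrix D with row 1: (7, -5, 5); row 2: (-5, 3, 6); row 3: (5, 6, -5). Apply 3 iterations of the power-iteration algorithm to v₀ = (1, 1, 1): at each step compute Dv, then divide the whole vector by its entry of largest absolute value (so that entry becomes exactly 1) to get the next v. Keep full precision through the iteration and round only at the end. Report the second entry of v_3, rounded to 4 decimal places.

Dv0 = (7.00000, 4.00000, 6.00000); divide by 7.00000 → v1 = (1.00000, 0.57143, 0.85714)
Dv1 = (8.42857, 1.85714, 4.14286); divide by 8.42857 → v2 = (1.00000, 0.22034, 0.49153)
Dv2 = (8.35593, -1.38983, 3.86441); divide by 8.35593 → v3 = (1.00000, -0.16633, 0.46247)
Requested entry of v3: -82/493 = -0.1663

-0.1663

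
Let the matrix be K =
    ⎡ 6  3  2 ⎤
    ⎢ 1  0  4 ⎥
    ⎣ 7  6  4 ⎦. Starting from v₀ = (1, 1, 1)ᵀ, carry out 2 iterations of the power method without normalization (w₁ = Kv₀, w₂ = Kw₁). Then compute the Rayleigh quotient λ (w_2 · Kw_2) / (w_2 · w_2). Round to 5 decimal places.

λ ≈ 11.13104

w1 = Kv₀ = (6·1 + 3·1 + 2·1; 1·1 + 0·1 + 4·1; 7·1 + 6·1 + 4·1) = (11, 5, 17)
w2 = Kw1 = (6·11 + 3·5 + 2·17; 1·11 + 0·5 + 4·17; 7·11 + 6·5 + 4·17) = (115, 79, 175)
Kw2 = (1277, 815, 1979)
w2·Kw2 = 115·1277 + 79·815 + 175·1979 = 557565; w2·w2 = 115·115 + 79·79 + 175·175 = 50091
λ ≈ 557565/50091 = 11.13104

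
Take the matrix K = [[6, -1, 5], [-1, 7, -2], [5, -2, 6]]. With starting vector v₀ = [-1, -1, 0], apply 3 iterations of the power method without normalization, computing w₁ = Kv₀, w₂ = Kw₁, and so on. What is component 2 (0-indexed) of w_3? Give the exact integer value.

-319

w1 = Kv₀ = (6·(-1) + (-1)·(-1) + 5·0; (-1)·(-1) + 7·(-1) + (-2)·0; 5·(-1) + (-2)·(-1) + 6·0) = (-5, -6, -3)
w2 = Kw1 = (6·(-5) + (-1)·(-6) + 5·(-3); (-1)·(-5) + 7·(-6) + (-2)·(-3); 5·(-5) + (-2)·(-6) + 6·(-3)) = (-39, -31, -31)
w3 = Kw2 = (-358, -116, -319)
The requested component of w3 is -319.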